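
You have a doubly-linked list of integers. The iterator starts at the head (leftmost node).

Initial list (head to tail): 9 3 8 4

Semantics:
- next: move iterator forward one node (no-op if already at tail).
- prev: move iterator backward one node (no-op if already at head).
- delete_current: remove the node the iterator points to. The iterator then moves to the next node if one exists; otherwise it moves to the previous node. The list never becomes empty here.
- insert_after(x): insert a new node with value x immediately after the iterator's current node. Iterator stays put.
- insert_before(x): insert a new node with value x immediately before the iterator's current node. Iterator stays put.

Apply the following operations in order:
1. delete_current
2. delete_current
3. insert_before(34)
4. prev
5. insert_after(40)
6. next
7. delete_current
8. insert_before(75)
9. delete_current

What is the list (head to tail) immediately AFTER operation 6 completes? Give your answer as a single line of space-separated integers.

After 1 (delete_current): list=[3, 8, 4] cursor@3
After 2 (delete_current): list=[8, 4] cursor@8
After 3 (insert_before(34)): list=[34, 8, 4] cursor@8
After 4 (prev): list=[34, 8, 4] cursor@34
After 5 (insert_after(40)): list=[34, 40, 8, 4] cursor@34
After 6 (next): list=[34, 40, 8, 4] cursor@40

Answer: 34 40 8 4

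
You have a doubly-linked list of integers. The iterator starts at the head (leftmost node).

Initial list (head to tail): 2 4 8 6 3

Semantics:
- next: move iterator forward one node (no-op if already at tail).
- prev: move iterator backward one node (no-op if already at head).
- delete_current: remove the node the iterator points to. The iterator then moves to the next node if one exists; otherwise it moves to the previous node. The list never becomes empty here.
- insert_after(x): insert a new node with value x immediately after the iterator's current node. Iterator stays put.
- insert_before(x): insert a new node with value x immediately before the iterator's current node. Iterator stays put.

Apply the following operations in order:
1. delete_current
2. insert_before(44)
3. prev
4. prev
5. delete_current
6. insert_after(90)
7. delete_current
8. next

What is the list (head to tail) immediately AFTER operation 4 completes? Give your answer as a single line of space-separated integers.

After 1 (delete_current): list=[4, 8, 6, 3] cursor@4
After 2 (insert_before(44)): list=[44, 4, 8, 6, 3] cursor@4
After 3 (prev): list=[44, 4, 8, 6, 3] cursor@44
After 4 (prev): list=[44, 4, 8, 6, 3] cursor@44

Answer: 44 4 8 6 3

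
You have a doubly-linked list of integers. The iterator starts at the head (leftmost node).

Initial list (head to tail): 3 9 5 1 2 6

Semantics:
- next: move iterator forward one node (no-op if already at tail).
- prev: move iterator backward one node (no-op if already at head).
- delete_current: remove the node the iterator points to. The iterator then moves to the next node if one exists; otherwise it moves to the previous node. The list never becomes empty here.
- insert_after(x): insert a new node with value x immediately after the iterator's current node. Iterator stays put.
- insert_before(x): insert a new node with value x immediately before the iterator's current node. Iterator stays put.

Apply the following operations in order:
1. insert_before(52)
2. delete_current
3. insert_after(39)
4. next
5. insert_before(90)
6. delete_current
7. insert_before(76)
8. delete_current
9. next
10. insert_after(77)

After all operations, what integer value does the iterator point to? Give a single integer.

After 1 (insert_before(52)): list=[52, 3, 9, 5, 1, 2, 6] cursor@3
After 2 (delete_current): list=[52, 9, 5, 1, 2, 6] cursor@9
After 3 (insert_after(39)): list=[52, 9, 39, 5, 1, 2, 6] cursor@9
After 4 (next): list=[52, 9, 39, 5, 1, 2, 6] cursor@39
After 5 (insert_before(90)): list=[52, 9, 90, 39, 5, 1, 2, 6] cursor@39
After 6 (delete_current): list=[52, 9, 90, 5, 1, 2, 6] cursor@5
After 7 (insert_before(76)): list=[52, 9, 90, 76, 5, 1, 2, 6] cursor@5
After 8 (delete_current): list=[52, 9, 90, 76, 1, 2, 6] cursor@1
After 9 (next): list=[52, 9, 90, 76, 1, 2, 6] cursor@2
After 10 (insert_after(77)): list=[52, 9, 90, 76, 1, 2, 77, 6] cursor@2

Answer: 2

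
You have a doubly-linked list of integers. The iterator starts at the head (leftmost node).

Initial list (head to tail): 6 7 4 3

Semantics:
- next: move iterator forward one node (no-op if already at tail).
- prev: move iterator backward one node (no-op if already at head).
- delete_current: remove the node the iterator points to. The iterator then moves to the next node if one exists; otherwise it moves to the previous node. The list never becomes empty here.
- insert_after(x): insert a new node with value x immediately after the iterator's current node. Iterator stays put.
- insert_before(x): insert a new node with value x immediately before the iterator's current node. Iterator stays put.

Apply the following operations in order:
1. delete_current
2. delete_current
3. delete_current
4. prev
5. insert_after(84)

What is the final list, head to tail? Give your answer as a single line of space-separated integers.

Answer: 3 84

Derivation:
After 1 (delete_current): list=[7, 4, 3] cursor@7
After 2 (delete_current): list=[4, 3] cursor@4
After 3 (delete_current): list=[3] cursor@3
After 4 (prev): list=[3] cursor@3
After 5 (insert_after(84)): list=[3, 84] cursor@3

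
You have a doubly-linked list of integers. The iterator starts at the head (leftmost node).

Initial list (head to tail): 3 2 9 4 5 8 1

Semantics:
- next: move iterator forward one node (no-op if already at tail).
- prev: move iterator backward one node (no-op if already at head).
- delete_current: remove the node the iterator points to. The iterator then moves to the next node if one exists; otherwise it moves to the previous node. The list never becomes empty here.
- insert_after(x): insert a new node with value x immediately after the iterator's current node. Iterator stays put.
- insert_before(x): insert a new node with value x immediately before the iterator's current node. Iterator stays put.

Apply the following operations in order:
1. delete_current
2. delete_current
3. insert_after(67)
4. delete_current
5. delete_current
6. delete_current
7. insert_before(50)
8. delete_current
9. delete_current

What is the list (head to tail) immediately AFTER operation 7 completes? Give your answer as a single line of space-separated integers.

After 1 (delete_current): list=[2, 9, 4, 5, 8, 1] cursor@2
After 2 (delete_current): list=[9, 4, 5, 8, 1] cursor@9
After 3 (insert_after(67)): list=[9, 67, 4, 5, 8, 1] cursor@9
After 4 (delete_current): list=[67, 4, 5, 8, 1] cursor@67
After 5 (delete_current): list=[4, 5, 8, 1] cursor@4
After 6 (delete_current): list=[5, 8, 1] cursor@5
After 7 (insert_before(50)): list=[50, 5, 8, 1] cursor@5

Answer: 50 5 8 1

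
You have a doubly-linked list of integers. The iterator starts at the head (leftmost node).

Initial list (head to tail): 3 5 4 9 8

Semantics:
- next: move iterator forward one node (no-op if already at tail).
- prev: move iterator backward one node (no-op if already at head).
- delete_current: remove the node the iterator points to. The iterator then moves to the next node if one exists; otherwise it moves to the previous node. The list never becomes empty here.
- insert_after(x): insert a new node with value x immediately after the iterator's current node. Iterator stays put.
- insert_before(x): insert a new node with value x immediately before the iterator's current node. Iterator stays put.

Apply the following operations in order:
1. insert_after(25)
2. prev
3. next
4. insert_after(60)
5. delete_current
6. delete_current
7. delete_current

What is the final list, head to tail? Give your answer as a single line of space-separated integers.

After 1 (insert_after(25)): list=[3, 25, 5, 4, 9, 8] cursor@3
After 2 (prev): list=[3, 25, 5, 4, 9, 8] cursor@3
After 3 (next): list=[3, 25, 5, 4, 9, 8] cursor@25
After 4 (insert_after(60)): list=[3, 25, 60, 5, 4, 9, 8] cursor@25
After 5 (delete_current): list=[3, 60, 5, 4, 9, 8] cursor@60
After 6 (delete_current): list=[3, 5, 4, 9, 8] cursor@5
After 7 (delete_current): list=[3, 4, 9, 8] cursor@4

Answer: 3 4 9 8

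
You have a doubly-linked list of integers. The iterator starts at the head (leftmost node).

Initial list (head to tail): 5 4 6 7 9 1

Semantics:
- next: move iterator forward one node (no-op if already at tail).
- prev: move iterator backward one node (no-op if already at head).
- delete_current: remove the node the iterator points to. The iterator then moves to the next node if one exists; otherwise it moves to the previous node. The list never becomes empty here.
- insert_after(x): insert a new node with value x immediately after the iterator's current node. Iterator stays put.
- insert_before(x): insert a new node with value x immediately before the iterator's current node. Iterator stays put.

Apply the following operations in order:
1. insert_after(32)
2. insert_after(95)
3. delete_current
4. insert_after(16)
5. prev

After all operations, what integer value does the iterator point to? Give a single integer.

Answer: 95

Derivation:
After 1 (insert_after(32)): list=[5, 32, 4, 6, 7, 9, 1] cursor@5
After 2 (insert_after(95)): list=[5, 95, 32, 4, 6, 7, 9, 1] cursor@5
After 3 (delete_current): list=[95, 32, 4, 6, 7, 9, 1] cursor@95
After 4 (insert_after(16)): list=[95, 16, 32, 4, 6, 7, 9, 1] cursor@95
After 5 (prev): list=[95, 16, 32, 4, 6, 7, 9, 1] cursor@95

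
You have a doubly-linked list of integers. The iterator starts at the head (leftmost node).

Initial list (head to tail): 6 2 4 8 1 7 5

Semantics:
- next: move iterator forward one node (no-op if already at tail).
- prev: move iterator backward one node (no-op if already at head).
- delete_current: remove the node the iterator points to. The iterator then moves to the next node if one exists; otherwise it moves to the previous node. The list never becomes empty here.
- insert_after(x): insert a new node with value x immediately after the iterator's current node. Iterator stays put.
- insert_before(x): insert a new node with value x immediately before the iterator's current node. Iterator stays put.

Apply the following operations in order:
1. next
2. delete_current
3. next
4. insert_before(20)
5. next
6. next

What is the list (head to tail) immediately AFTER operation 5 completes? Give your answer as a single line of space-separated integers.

After 1 (next): list=[6, 2, 4, 8, 1, 7, 5] cursor@2
After 2 (delete_current): list=[6, 4, 8, 1, 7, 5] cursor@4
After 3 (next): list=[6, 4, 8, 1, 7, 5] cursor@8
After 4 (insert_before(20)): list=[6, 4, 20, 8, 1, 7, 5] cursor@8
After 5 (next): list=[6, 4, 20, 8, 1, 7, 5] cursor@1

Answer: 6 4 20 8 1 7 5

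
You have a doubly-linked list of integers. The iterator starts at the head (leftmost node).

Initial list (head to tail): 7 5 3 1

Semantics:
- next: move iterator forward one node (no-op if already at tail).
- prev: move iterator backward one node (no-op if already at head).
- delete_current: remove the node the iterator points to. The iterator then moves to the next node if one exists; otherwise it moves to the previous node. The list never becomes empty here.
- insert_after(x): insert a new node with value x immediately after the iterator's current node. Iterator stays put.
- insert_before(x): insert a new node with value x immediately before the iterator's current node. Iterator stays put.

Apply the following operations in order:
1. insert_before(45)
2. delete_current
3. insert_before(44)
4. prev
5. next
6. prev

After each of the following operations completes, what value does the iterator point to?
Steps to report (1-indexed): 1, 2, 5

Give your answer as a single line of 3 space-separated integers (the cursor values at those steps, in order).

After 1 (insert_before(45)): list=[45, 7, 5, 3, 1] cursor@7
After 2 (delete_current): list=[45, 5, 3, 1] cursor@5
After 3 (insert_before(44)): list=[45, 44, 5, 3, 1] cursor@5
After 4 (prev): list=[45, 44, 5, 3, 1] cursor@44
After 5 (next): list=[45, 44, 5, 3, 1] cursor@5
After 6 (prev): list=[45, 44, 5, 3, 1] cursor@44

Answer: 7 5 5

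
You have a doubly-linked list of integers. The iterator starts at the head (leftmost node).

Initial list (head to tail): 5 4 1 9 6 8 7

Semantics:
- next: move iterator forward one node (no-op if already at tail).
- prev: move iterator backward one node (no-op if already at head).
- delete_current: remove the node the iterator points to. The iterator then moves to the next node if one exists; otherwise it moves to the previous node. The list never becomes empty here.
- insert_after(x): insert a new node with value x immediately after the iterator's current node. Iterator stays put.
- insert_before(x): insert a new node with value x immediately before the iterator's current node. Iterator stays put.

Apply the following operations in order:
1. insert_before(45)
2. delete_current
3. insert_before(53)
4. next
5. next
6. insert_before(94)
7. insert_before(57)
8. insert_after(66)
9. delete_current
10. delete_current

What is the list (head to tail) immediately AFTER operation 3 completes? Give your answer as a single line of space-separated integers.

Answer: 45 53 4 1 9 6 8 7

Derivation:
After 1 (insert_before(45)): list=[45, 5, 4, 1, 9, 6, 8, 7] cursor@5
After 2 (delete_current): list=[45, 4, 1, 9, 6, 8, 7] cursor@4
After 3 (insert_before(53)): list=[45, 53, 4, 1, 9, 6, 8, 7] cursor@4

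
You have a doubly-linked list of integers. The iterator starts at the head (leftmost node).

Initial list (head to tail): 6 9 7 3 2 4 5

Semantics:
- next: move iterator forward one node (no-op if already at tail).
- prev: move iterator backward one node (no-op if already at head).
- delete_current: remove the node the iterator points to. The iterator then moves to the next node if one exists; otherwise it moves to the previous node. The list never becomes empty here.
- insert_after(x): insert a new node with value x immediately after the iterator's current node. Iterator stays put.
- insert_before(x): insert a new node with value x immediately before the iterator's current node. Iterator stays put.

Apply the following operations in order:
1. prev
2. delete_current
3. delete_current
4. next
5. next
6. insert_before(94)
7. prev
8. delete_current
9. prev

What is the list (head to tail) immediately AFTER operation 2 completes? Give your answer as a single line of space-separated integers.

Answer: 9 7 3 2 4 5

Derivation:
After 1 (prev): list=[6, 9, 7, 3, 2, 4, 5] cursor@6
After 2 (delete_current): list=[9, 7, 3, 2, 4, 5] cursor@9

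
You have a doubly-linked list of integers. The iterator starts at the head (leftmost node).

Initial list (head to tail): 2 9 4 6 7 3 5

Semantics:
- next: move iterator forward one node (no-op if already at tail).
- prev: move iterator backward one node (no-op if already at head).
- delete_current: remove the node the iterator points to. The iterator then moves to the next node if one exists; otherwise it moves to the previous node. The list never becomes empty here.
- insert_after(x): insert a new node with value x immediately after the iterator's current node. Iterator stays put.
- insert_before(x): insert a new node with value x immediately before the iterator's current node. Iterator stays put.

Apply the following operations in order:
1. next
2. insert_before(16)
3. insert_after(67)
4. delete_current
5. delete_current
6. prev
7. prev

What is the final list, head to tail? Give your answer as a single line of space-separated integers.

After 1 (next): list=[2, 9, 4, 6, 7, 3, 5] cursor@9
After 2 (insert_before(16)): list=[2, 16, 9, 4, 6, 7, 3, 5] cursor@9
After 3 (insert_after(67)): list=[2, 16, 9, 67, 4, 6, 7, 3, 5] cursor@9
After 4 (delete_current): list=[2, 16, 67, 4, 6, 7, 3, 5] cursor@67
After 5 (delete_current): list=[2, 16, 4, 6, 7, 3, 5] cursor@4
After 6 (prev): list=[2, 16, 4, 6, 7, 3, 5] cursor@16
After 7 (prev): list=[2, 16, 4, 6, 7, 3, 5] cursor@2

Answer: 2 16 4 6 7 3 5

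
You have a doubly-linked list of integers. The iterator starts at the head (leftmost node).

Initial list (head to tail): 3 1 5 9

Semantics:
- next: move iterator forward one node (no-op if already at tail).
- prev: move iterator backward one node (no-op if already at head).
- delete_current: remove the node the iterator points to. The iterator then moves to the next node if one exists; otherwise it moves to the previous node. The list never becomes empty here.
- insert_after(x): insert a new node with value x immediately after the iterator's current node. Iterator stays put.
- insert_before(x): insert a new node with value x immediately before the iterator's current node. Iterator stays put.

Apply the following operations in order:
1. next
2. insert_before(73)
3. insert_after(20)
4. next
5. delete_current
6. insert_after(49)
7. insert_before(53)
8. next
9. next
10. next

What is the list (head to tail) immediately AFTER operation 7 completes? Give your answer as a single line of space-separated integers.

After 1 (next): list=[3, 1, 5, 9] cursor@1
After 2 (insert_before(73)): list=[3, 73, 1, 5, 9] cursor@1
After 3 (insert_after(20)): list=[3, 73, 1, 20, 5, 9] cursor@1
After 4 (next): list=[3, 73, 1, 20, 5, 9] cursor@20
After 5 (delete_current): list=[3, 73, 1, 5, 9] cursor@5
After 6 (insert_after(49)): list=[3, 73, 1, 5, 49, 9] cursor@5
After 7 (insert_before(53)): list=[3, 73, 1, 53, 5, 49, 9] cursor@5

Answer: 3 73 1 53 5 49 9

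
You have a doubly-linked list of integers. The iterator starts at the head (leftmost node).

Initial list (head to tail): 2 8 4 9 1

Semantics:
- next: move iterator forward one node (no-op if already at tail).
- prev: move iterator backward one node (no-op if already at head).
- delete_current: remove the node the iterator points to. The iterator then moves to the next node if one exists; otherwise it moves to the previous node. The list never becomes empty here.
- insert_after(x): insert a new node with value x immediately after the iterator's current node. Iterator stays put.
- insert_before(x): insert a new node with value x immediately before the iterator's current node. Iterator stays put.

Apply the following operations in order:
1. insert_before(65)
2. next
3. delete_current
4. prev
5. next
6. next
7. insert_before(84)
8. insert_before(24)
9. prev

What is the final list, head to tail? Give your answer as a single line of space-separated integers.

Answer: 65 2 4 84 24 9 1

Derivation:
After 1 (insert_before(65)): list=[65, 2, 8, 4, 9, 1] cursor@2
After 2 (next): list=[65, 2, 8, 4, 9, 1] cursor@8
After 3 (delete_current): list=[65, 2, 4, 9, 1] cursor@4
After 4 (prev): list=[65, 2, 4, 9, 1] cursor@2
After 5 (next): list=[65, 2, 4, 9, 1] cursor@4
After 6 (next): list=[65, 2, 4, 9, 1] cursor@9
After 7 (insert_before(84)): list=[65, 2, 4, 84, 9, 1] cursor@9
After 8 (insert_before(24)): list=[65, 2, 4, 84, 24, 9, 1] cursor@9
After 9 (prev): list=[65, 2, 4, 84, 24, 9, 1] cursor@24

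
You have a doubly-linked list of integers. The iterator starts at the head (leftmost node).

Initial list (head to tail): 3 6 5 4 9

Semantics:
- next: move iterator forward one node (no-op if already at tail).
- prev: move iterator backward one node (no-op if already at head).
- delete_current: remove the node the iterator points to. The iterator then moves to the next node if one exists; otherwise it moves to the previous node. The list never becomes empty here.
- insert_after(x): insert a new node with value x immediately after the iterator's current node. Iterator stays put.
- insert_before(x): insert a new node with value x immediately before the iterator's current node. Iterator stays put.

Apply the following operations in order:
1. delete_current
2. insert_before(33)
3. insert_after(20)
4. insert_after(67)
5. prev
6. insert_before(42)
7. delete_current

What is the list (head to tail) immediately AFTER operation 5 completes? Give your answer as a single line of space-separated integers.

Answer: 33 6 67 20 5 4 9

Derivation:
After 1 (delete_current): list=[6, 5, 4, 9] cursor@6
After 2 (insert_before(33)): list=[33, 6, 5, 4, 9] cursor@6
After 3 (insert_after(20)): list=[33, 6, 20, 5, 4, 9] cursor@6
After 4 (insert_after(67)): list=[33, 6, 67, 20, 5, 4, 9] cursor@6
After 5 (prev): list=[33, 6, 67, 20, 5, 4, 9] cursor@33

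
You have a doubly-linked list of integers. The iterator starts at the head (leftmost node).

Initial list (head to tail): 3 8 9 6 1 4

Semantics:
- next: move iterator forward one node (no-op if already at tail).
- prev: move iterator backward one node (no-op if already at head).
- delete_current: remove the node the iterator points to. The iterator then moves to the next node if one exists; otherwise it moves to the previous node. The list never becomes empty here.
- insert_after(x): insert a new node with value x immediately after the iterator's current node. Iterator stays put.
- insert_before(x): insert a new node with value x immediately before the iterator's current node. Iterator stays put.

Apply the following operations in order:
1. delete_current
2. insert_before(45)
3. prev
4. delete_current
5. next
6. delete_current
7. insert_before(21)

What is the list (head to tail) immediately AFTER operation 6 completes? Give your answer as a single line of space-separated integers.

After 1 (delete_current): list=[8, 9, 6, 1, 4] cursor@8
After 2 (insert_before(45)): list=[45, 8, 9, 6, 1, 4] cursor@8
After 3 (prev): list=[45, 8, 9, 6, 1, 4] cursor@45
After 4 (delete_current): list=[8, 9, 6, 1, 4] cursor@8
After 5 (next): list=[8, 9, 6, 1, 4] cursor@9
After 6 (delete_current): list=[8, 6, 1, 4] cursor@6

Answer: 8 6 1 4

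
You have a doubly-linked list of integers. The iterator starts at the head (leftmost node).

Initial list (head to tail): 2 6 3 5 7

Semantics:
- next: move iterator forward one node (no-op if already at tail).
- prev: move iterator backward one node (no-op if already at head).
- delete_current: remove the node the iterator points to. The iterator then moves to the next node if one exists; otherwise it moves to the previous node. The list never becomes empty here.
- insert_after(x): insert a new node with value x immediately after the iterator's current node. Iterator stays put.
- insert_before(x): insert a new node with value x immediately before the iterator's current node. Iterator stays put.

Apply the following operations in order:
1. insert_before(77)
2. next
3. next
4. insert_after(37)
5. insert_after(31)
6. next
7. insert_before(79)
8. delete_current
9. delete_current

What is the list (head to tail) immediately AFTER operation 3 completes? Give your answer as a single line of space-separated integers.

After 1 (insert_before(77)): list=[77, 2, 6, 3, 5, 7] cursor@2
After 2 (next): list=[77, 2, 6, 3, 5, 7] cursor@6
After 3 (next): list=[77, 2, 6, 3, 5, 7] cursor@3

Answer: 77 2 6 3 5 7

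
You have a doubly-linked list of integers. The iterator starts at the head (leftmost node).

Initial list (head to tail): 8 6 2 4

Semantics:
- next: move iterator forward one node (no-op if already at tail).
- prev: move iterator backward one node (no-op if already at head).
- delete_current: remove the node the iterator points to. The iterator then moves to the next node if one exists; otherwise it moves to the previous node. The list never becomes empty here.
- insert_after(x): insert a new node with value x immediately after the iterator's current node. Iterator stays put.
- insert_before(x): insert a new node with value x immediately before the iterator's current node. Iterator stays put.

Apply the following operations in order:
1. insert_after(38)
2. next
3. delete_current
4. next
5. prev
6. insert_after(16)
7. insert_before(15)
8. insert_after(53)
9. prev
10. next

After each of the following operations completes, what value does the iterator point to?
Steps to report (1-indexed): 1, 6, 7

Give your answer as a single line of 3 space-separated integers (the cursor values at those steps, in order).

After 1 (insert_after(38)): list=[8, 38, 6, 2, 4] cursor@8
After 2 (next): list=[8, 38, 6, 2, 4] cursor@38
After 3 (delete_current): list=[8, 6, 2, 4] cursor@6
After 4 (next): list=[8, 6, 2, 4] cursor@2
After 5 (prev): list=[8, 6, 2, 4] cursor@6
After 6 (insert_after(16)): list=[8, 6, 16, 2, 4] cursor@6
After 7 (insert_before(15)): list=[8, 15, 6, 16, 2, 4] cursor@6
After 8 (insert_after(53)): list=[8, 15, 6, 53, 16, 2, 4] cursor@6
After 9 (prev): list=[8, 15, 6, 53, 16, 2, 4] cursor@15
After 10 (next): list=[8, 15, 6, 53, 16, 2, 4] cursor@6

Answer: 8 6 6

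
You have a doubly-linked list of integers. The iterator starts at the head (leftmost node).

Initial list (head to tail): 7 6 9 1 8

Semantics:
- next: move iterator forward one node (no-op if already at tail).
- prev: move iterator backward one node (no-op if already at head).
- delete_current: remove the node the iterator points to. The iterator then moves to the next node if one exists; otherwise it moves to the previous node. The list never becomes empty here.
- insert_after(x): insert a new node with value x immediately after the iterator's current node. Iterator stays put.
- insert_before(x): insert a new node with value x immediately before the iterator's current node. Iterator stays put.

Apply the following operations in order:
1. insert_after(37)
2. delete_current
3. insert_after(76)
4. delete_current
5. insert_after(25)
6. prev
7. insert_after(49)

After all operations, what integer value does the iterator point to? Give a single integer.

Answer: 76

Derivation:
After 1 (insert_after(37)): list=[7, 37, 6, 9, 1, 8] cursor@7
After 2 (delete_current): list=[37, 6, 9, 1, 8] cursor@37
After 3 (insert_after(76)): list=[37, 76, 6, 9, 1, 8] cursor@37
After 4 (delete_current): list=[76, 6, 9, 1, 8] cursor@76
After 5 (insert_after(25)): list=[76, 25, 6, 9, 1, 8] cursor@76
After 6 (prev): list=[76, 25, 6, 9, 1, 8] cursor@76
After 7 (insert_after(49)): list=[76, 49, 25, 6, 9, 1, 8] cursor@76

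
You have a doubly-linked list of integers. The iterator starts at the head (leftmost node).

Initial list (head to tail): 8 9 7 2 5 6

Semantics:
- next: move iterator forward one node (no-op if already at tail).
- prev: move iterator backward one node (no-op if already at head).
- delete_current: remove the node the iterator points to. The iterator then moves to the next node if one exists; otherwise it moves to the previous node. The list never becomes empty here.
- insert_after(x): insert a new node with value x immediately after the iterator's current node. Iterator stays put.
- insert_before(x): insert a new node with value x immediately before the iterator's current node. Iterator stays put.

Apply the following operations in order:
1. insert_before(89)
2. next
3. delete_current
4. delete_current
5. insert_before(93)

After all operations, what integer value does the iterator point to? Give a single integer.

Answer: 2

Derivation:
After 1 (insert_before(89)): list=[89, 8, 9, 7, 2, 5, 6] cursor@8
After 2 (next): list=[89, 8, 9, 7, 2, 5, 6] cursor@9
After 3 (delete_current): list=[89, 8, 7, 2, 5, 6] cursor@7
After 4 (delete_current): list=[89, 8, 2, 5, 6] cursor@2
After 5 (insert_before(93)): list=[89, 8, 93, 2, 5, 6] cursor@2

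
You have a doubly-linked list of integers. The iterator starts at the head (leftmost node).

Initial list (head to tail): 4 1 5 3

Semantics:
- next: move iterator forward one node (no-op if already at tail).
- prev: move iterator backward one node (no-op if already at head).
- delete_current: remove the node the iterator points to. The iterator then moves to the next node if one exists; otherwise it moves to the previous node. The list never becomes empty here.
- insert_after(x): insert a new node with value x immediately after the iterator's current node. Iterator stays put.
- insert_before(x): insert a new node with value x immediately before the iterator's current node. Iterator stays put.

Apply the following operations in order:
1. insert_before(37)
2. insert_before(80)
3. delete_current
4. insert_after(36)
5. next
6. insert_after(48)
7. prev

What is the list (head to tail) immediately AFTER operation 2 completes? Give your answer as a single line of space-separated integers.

After 1 (insert_before(37)): list=[37, 4, 1, 5, 3] cursor@4
After 2 (insert_before(80)): list=[37, 80, 4, 1, 5, 3] cursor@4

Answer: 37 80 4 1 5 3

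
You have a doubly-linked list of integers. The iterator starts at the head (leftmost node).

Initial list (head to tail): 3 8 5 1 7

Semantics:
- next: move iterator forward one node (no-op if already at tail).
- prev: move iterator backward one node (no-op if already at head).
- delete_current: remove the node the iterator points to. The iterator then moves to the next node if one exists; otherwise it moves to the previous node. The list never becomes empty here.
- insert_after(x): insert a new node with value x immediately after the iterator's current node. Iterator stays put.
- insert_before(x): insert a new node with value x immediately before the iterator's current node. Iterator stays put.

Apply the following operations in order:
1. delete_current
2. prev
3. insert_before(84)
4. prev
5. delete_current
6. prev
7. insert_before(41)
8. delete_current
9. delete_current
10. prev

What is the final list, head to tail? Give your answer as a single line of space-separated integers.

Answer: 41 1 7

Derivation:
After 1 (delete_current): list=[8, 5, 1, 7] cursor@8
After 2 (prev): list=[8, 5, 1, 7] cursor@8
After 3 (insert_before(84)): list=[84, 8, 5, 1, 7] cursor@8
After 4 (prev): list=[84, 8, 5, 1, 7] cursor@84
After 5 (delete_current): list=[8, 5, 1, 7] cursor@8
After 6 (prev): list=[8, 5, 1, 7] cursor@8
After 7 (insert_before(41)): list=[41, 8, 5, 1, 7] cursor@8
After 8 (delete_current): list=[41, 5, 1, 7] cursor@5
After 9 (delete_current): list=[41, 1, 7] cursor@1
After 10 (prev): list=[41, 1, 7] cursor@41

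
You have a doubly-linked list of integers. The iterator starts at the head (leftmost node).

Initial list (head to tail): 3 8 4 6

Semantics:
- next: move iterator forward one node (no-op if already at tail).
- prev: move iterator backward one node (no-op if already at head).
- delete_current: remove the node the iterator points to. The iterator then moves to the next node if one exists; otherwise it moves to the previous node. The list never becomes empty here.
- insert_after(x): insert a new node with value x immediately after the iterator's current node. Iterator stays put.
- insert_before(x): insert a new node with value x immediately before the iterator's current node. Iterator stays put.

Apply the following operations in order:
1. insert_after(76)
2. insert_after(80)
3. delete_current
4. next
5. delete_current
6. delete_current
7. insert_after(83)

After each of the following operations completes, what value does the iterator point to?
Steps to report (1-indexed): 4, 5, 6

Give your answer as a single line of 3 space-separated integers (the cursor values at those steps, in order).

Answer: 76 8 4

Derivation:
After 1 (insert_after(76)): list=[3, 76, 8, 4, 6] cursor@3
After 2 (insert_after(80)): list=[3, 80, 76, 8, 4, 6] cursor@3
After 3 (delete_current): list=[80, 76, 8, 4, 6] cursor@80
After 4 (next): list=[80, 76, 8, 4, 6] cursor@76
After 5 (delete_current): list=[80, 8, 4, 6] cursor@8
After 6 (delete_current): list=[80, 4, 6] cursor@4
After 7 (insert_after(83)): list=[80, 4, 83, 6] cursor@4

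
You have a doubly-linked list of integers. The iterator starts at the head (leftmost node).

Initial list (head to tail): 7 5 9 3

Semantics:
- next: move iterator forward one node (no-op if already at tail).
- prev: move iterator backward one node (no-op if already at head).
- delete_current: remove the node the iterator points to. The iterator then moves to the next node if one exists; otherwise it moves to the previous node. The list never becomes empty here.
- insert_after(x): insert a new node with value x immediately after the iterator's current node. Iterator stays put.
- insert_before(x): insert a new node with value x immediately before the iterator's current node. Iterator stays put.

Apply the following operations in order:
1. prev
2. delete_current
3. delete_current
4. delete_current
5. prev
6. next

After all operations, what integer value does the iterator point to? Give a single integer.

Answer: 3

Derivation:
After 1 (prev): list=[7, 5, 9, 3] cursor@7
After 2 (delete_current): list=[5, 9, 3] cursor@5
After 3 (delete_current): list=[9, 3] cursor@9
After 4 (delete_current): list=[3] cursor@3
After 5 (prev): list=[3] cursor@3
After 6 (next): list=[3] cursor@3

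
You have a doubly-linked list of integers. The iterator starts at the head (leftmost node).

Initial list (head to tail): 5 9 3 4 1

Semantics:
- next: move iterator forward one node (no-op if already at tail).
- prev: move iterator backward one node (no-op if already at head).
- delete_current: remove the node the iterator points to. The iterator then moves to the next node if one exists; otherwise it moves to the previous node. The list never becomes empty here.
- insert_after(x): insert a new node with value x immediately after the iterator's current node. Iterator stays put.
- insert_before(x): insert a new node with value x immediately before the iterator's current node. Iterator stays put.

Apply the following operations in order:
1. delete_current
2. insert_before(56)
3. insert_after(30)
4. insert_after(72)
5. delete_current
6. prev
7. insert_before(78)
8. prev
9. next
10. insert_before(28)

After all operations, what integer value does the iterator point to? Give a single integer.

Answer: 56

Derivation:
After 1 (delete_current): list=[9, 3, 4, 1] cursor@9
After 2 (insert_before(56)): list=[56, 9, 3, 4, 1] cursor@9
After 3 (insert_after(30)): list=[56, 9, 30, 3, 4, 1] cursor@9
After 4 (insert_after(72)): list=[56, 9, 72, 30, 3, 4, 1] cursor@9
After 5 (delete_current): list=[56, 72, 30, 3, 4, 1] cursor@72
After 6 (prev): list=[56, 72, 30, 3, 4, 1] cursor@56
After 7 (insert_before(78)): list=[78, 56, 72, 30, 3, 4, 1] cursor@56
After 8 (prev): list=[78, 56, 72, 30, 3, 4, 1] cursor@78
After 9 (next): list=[78, 56, 72, 30, 3, 4, 1] cursor@56
After 10 (insert_before(28)): list=[78, 28, 56, 72, 30, 3, 4, 1] cursor@56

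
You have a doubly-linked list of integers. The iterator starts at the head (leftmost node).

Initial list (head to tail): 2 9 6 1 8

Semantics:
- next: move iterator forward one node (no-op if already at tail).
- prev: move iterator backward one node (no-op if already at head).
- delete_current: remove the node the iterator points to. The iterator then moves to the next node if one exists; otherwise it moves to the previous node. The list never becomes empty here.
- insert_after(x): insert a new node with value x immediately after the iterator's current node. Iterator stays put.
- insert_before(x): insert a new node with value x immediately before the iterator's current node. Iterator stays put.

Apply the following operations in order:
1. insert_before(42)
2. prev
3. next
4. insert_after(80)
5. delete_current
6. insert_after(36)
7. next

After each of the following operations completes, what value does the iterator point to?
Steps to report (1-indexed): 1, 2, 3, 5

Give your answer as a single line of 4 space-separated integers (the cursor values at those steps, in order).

Answer: 2 42 2 80

Derivation:
After 1 (insert_before(42)): list=[42, 2, 9, 6, 1, 8] cursor@2
After 2 (prev): list=[42, 2, 9, 6, 1, 8] cursor@42
After 3 (next): list=[42, 2, 9, 6, 1, 8] cursor@2
After 4 (insert_after(80)): list=[42, 2, 80, 9, 6, 1, 8] cursor@2
After 5 (delete_current): list=[42, 80, 9, 6, 1, 8] cursor@80
After 6 (insert_after(36)): list=[42, 80, 36, 9, 6, 1, 8] cursor@80
After 7 (next): list=[42, 80, 36, 9, 6, 1, 8] cursor@36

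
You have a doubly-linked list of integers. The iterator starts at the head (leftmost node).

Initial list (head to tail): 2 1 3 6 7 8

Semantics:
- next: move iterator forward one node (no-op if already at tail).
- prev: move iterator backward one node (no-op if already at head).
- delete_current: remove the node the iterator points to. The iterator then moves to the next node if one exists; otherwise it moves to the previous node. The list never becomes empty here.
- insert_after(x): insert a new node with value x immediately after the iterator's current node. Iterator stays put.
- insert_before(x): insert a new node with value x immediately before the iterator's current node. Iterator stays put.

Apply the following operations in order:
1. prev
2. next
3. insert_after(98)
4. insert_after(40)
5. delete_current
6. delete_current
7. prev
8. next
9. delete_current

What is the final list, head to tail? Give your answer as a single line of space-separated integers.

After 1 (prev): list=[2, 1, 3, 6, 7, 8] cursor@2
After 2 (next): list=[2, 1, 3, 6, 7, 8] cursor@1
After 3 (insert_after(98)): list=[2, 1, 98, 3, 6, 7, 8] cursor@1
After 4 (insert_after(40)): list=[2, 1, 40, 98, 3, 6, 7, 8] cursor@1
After 5 (delete_current): list=[2, 40, 98, 3, 6, 7, 8] cursor@40
After 6 (delete_current): list=[2, 98, 3, 6, 7, 8] cursor@98
After 7 (prev): list=[2, 98, 3, 6, 7, 8] cursor@2
After 8 (next): list=[2, 98, 3, 6, 7, 8] cursor@98
After 9 (delete_current): list=[2, 3, 6, 7, 8] cursor@3

Answer: 2 3 6 7 8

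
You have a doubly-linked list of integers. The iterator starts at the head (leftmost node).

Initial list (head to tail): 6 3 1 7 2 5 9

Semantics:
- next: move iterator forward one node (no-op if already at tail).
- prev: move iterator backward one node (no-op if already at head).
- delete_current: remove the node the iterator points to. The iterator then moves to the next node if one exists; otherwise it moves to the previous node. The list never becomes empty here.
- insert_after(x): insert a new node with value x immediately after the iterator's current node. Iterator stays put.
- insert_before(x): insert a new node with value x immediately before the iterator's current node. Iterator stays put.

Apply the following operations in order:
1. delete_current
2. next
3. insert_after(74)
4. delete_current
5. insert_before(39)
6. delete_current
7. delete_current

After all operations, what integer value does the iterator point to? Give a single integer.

After 1 (delete_current): list=[3, 1, 7, 2, 5, 9] cursor@3
After 2 (next): list=[3, 1, 7, 2, 5, 9] cursor@1
After 3 (insert_after(74)): list=[3, 1, 74, 7, 2, 5, 9] cursor@1
After 4 (delete_current): list=[3, 74, 7, 2, 5, 9] cursor@74
After 5 (insert_before(39)): list=[3, 39, 74, 7, 2, 5, 9] cursor@74
After 6 (delete_current): list=[3, 39, 7, 2, 5, 9] cursor@7
After 7 (delete_current): list=[3, 39, 2, 5, 9] cursor@2

Answer: 2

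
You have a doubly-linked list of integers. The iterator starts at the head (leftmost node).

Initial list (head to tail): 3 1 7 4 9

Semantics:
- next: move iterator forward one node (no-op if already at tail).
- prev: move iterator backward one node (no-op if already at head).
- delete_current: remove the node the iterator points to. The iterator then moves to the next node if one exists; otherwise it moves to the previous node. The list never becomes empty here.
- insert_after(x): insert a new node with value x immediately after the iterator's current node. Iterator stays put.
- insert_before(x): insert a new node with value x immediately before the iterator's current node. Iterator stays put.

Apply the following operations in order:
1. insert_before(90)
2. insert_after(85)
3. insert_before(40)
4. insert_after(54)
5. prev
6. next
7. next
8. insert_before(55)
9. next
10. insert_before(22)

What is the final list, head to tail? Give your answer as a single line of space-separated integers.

Answer: 90 40 3 55 54 22 85 1 7 4 9

Derivation:
After 1 (insert_before(90)): list=[90, 3, 1, 7, 4, 9] cursor@3
After 2 (insert_after(85)): list=[90, 3, 85, 1, 7, 4, 9] cursor@3
After 3 (insert_before(40)): list=[90, 40, 3, 85, 1, 7, 4, 9] cursor@3
After 4 (insert_after(54)): list=[90, 40, 3, 54, 85, 1, 7, 4, 9] cursor@3
After 5 (prev): list=[90, 40, 3, 54, 85, 1, 7, 4, 9] cursor@40
After 6 (next): list=[90, 40, 3, 54, 85, 1, 7, 4, 9] cursor@3
After 7 (next): list=[90, 40, 3, 54, 85, 1, 7, 4, 9] cursor@54
After 8 (insert_before(55)): list=[90, 40, 3, 55, 54, 85, 1, 7, 4, 9] cursor@54
After 9 (next): list=[90, 40, 3, 55, 54, 85, 1, 7, 4, 9] cursor@85
After 10 (insert_before(22)): list=[90, 40, 3, 55, 54, 22, 85, 1, 7, 4, 9] cursor@85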